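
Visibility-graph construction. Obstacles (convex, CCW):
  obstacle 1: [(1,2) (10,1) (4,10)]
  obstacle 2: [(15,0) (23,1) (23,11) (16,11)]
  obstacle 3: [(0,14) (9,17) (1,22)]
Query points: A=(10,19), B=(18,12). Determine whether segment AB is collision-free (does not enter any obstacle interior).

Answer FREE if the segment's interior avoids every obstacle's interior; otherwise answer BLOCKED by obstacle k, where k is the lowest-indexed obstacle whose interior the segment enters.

FREE

Obstacle 1 [(1,2) (10,1) (4,10)]:
  edge (1,2)–(10,1): clear
  edge (10,1)–(4,10): clear
  edge (4,10)–(1,2): clear
  midpoint (14,31/2) outside
  → clear
Obstacle 2 [(15,0) (23,1) (23,11) (16,11)]:
  edge (15,0)–(23,1): clear
  edge (23,1)–(23,11): clear
  edge (23,11)–(16,11): clear
  edge (16,11)–(15,0): clear
  midpoint (14,31/2) outside
  → clear
Obstacle 3 [(0,14) (9,17) (1,22)]:
  edge (0,14)–(9,17): clear
  edge (9,17)–(1,22): clear
  edge (1,22)–(0,14): clear
  midpoint (14,31/2) outside
  → clear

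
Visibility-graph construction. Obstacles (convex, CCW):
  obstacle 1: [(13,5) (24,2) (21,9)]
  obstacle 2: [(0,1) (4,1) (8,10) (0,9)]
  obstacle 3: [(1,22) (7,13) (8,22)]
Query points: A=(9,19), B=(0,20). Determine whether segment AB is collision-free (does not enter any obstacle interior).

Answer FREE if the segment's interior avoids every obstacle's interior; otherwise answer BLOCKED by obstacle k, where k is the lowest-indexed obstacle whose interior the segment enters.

Obstacle 1 [(13,5) (24,2) (21,9)]:
  edge (13,5)–(24,2): clear
  edge (24,2)–(21,9): clear
  edge (21,9)–(13,5): clear
  midpoint (9/2,39/2) outside
  → clear
Obstacle 2 [(0,1) (4,1) (8,10) (0,9)]:
  edge (0,1)–(4,1): clear
  edge (4,1)–(8,10): clear
  edge (8,10)–(0,9): clear
  edge (0,9)–(0,1): clear
  midpoint (9/2,39/2) outside
  → clear
Obstacle 3 [(1,22) (7,13) (8,22)]:
  edge (1,22)–(7,13): crosses AB
  edge (7,13)–(8,22): crosses AB
  edge (8,22)–(1,22): clear
  → BLOCKED

BLOCKED by obstacle 3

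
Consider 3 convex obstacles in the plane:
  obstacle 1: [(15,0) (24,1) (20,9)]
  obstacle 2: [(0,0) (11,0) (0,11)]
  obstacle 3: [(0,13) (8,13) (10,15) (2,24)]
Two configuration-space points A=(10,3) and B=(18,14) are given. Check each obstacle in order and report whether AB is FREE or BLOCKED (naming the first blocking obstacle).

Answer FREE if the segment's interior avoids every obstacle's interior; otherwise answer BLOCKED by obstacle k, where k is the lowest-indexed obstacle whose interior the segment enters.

FREE

Obstacle 1 [(15,0) (24,1) (20,9)]:
  edge (15,0)–(24,1): clear
  edge (24,1)–(20,9): clear
  edge (20,9)–(15,0): clear
  midpoint (14,17/2) outside
  → clear
Obstacle 2 [(0,0) (11,0) (0,11)]:
  edge (0,0)–(11,0): clear
  edge (11,0)–(0,11): clear
  edge (0,11)–(0,0): clear
  midpoint (14,17/2) outside
  → clear
Obstacle 3 [(0,13) (8,13) (10,15) (2,24)]:
  edge (0,13)–(8,13): clear
  edge (8,13)–(10,15): clear
  edge (10,15)–(2,24): clear
  edge (2,24)–(0,13): clear
  midpoint (14,17/2) outside
  → clear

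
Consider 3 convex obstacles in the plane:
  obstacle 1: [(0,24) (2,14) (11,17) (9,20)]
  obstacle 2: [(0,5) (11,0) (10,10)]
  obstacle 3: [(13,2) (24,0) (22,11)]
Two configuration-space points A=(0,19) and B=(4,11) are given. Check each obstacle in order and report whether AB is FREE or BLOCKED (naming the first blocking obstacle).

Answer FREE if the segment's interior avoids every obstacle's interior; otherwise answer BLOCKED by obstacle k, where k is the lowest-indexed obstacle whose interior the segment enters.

BLOCKED by obstacle 1

Obstacle 1 [(0,24) (2,14) (11,17) (9,20)]:
  edge (0,24)–(2,14): crosses AB
  edge (2,14)–(11,17): crosses AB
  edge (11,17)–(9,20): clear
  edge (9,20)–(0,24): clear
  → BLOCKED
Obstacle 2 [(0,5) (11,0) (10,10)]:
  edge (0,5)–(11,0): clear
  edge (11,0)–(10,10): clear
  edge (10,10)–(0,5): clear
  midpoint (2,15) outside
  → clear
Obstacle 3 [(13,2) (24,0) (22,11)]:
  edge (13,2)–(24,0): clear
  edge (24,0)–(22,11): clear
  edge (22,11)–(13,2): clear
  midpoint (2,15) outside
  → clear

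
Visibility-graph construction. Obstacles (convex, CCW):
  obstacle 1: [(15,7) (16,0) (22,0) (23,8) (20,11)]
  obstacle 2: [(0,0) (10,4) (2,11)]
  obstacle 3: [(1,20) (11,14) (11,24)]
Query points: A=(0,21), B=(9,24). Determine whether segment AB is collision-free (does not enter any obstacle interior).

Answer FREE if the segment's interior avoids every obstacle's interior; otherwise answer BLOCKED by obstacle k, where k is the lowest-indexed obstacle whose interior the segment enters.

FREE

Obstacle 1 [(15,7) (16,0) (22,0) (23,8) (20,11)]:
  edge (15,7)–(16,0): clear
  edge (16,0)–(22,0): clear
  edge (22,0)–(23,8): clear
  edge (23,8)–(20,11): clear
  edge (20,11)–(15,7): clear
  midpoint (9/2,45/2) outside
  → clear
Obstacle 2 [(0,0) (10,4) (2,11)]:
  edge (0,0)–(10,4): clear
  edge (10,4)–(2,11): clear
  edge (2,11)–(0,0): clear
  midpoint (9/2,45/2) outside
  → clear
Obstacle 3 [(1,20) (11,14) (11,24)]:
  edge (1,20)–(11,14): clear
  edge (11,14)–(11,24): clear
  edge (11,24)–(1,20): clear
  midpoint (9/2,45/2) outside
  → clear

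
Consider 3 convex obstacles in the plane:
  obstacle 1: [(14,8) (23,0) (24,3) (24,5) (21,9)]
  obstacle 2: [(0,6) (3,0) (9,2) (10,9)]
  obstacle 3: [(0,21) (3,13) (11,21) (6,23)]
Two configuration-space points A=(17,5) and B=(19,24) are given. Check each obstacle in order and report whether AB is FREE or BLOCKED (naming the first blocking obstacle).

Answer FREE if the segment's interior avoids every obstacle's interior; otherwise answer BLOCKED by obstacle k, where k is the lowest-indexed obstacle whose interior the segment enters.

Obstacle 1 [(14,8) (23,0) (24,3) (24,5) (21,9)]:
  edge (14,8)–(23,0): crosses AB
  edge (23,0)–(24,3): clear
  edge (24,3)–(24,5): clear
  edge (24,5)–(21,9): clear
  edge (21,9)–(14,8): crosses AB
  → BLOCKED
Obstacle 2 [(0,6) (3,0) (9,2) (10,9)]:
  edge (0,6)–(3,0): clear
  edge (3,0)–(9,2): clear
  edge (9,2)–(10,9): clear
  edge (10,9)–(0,6): clear
  midpoint (18,29/2) outside
  → clear
Obstacle 3 [(0,21) (3,13) (11,21) (6,23)]:
  edge (0,21)–(3,13): clear
  edge (3,13)–(11,21): clear
  edge (11,21)–(6,23): clear
  edge (6,23)–(0,21): clear
  midpoint (18,29/2) outside
  → clear

BLOCKED by obstacle 1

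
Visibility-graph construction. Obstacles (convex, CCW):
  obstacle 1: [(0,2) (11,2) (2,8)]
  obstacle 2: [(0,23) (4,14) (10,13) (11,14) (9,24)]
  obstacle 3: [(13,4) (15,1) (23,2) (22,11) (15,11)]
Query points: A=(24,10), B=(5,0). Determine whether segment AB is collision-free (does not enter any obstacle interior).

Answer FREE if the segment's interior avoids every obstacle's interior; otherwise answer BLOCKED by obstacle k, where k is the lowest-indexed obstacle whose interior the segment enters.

BLOCKED by obstacle 1

Obstacle 1 [(0,2) (11,2) (2,8)]:
  edge (0,2)–(11,2): crosses AB
  edge (11,2)–(2,8): crosses AB
  edge (2,8)–(0,2): clear
  → BLOCKED
Obstacle 2 [(0,23) (4,14) (10,13) (11,14) (9,24)]:
  edge (0,23)–(4,14): clear
  edge (4,14)–(10,13): clear
  edge (10,13)–(11,14): clear
  edge (11,14)–(9,24): clear
  edge (9,24)–(0,23): clear
  midpoint (29/2,5) outside
  → clear
Obstacle 3 [(13,4) (15,1) (23,2) (22,11) (15,11)]:
  edge (13,4)–(15,1): clear
  edge (15,1)–(23,2): clear
  edge (23,2)–(22,11): crosses AB
  edge (22,11)–(15,11): clear
  edge (15,11)–(13,4): crosses AB
  → BLOCKED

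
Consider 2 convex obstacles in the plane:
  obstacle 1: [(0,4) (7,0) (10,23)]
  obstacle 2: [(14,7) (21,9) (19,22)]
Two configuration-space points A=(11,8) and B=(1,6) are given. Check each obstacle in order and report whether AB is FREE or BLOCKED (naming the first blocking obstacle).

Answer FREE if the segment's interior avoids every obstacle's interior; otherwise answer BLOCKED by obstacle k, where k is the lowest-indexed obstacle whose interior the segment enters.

Obstacle 1 [(0,4) (7,0) (10,23)]:
  edge (0,4)–(7,0): clear
  edge (7,0)–(10,23): crosses AB
  edge (10,23)–(0,4): crosses AB
  → BLOCKED
Obstacle 2 [(14,7) (21,9) (19,22)]:
  edge (14,7)–(21,9): clear
  edge (21,9)–(19,22): clear
  edge (19,22)–(14,7): clear
  midpoint (6,7) outside
  → clear

BLOCKED by obstacle 1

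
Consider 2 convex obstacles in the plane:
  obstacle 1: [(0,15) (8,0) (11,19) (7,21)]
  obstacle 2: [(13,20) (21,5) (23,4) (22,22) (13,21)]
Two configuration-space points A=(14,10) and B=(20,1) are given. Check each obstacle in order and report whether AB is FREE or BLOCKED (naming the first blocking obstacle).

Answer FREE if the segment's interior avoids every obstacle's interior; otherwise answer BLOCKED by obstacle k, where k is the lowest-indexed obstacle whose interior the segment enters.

Obstacle 1 [(0,15) (8,0) (11,19) (7,21)]:
  edge (0,15)–(8,0): clear
  edge (8,0)–(11,19): clear
  edge (11,19)–(7,21): clear
  edge (7,21)–(0,15): clear
  midpoint (17,11/2) outside
  → clear
Obstacle 2 [(13,20) (21,5) (23,4) (22,22) (13,21)]:
  edge (13,20)–(21,5): clear
  edge (21,5)–(23,4): clear
  edge (23,4)–(22,22): clear
  edge (22,22)–(13,21): clear
  edge (13,21)–(13,20): clear
  midpoint (17,11/2) outside
  → clear

FREE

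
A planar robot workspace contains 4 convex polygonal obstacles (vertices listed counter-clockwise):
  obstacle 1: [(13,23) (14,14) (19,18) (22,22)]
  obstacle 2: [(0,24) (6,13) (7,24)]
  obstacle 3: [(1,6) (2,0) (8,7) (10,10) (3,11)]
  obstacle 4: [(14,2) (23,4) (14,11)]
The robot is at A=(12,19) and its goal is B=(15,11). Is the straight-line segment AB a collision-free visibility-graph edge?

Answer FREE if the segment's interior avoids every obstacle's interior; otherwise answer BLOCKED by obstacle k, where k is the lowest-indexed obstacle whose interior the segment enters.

Obstacle 1 [(13,23) (14,14) (19,18) (22,22)]:
  edge (13,23)–(14,14): clear
  edge (14,14)–(19,18): clear
  edge (19,18)–(22,22): clear
  edge (22,22)–(13,23): clear
  midpoint (27/2,15) outside
  → clear
Obstacle 2 [(0,24) (6,13) (7,24)]:
  edge (0,24)–(6,13): clear
  edge (6,13)–(7,24): clear
  edge (7,24)–(0,24): clear
  midpoint (27/2,15) outside
  → clear
Obstacle 3 [(1,6) (2,0) (8,7) (10,10) (3,11)]:
  edge (1,6)–(2,0): clear
  edge (2,0)–(8,7): clear
  edge (8,7)–(10,10): clear
  edge (10,10)–(3,11): clear
  edge (3,11)–(1,6): clear
  midpoint (27/2,15) outside
  → clear
Obstacle 4 [(14,2) (23,4) (14,11)]:
  edge (14,2)–(23,4): clear
  edge (23,4)–(14,11): clear
  edge (14,11)–(14,2): clear
  midpoint (27/2,15) outside
  → clear

FREE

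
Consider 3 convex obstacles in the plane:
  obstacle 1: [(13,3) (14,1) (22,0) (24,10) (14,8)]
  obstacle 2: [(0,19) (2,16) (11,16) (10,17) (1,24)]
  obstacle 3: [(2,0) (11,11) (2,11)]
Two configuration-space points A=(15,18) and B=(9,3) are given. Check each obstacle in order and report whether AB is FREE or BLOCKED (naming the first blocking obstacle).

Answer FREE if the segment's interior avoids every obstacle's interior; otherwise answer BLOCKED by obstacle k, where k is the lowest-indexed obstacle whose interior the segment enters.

FREE

Obstacle 1 [(13,3) (14,1) (22,0) (24,10) (14,8)]:
  edge (13,3)–(14,1): clear
  edge (14,1)–(22,0): clear
  edge (22,0)–(24,10): clear
  edge (24,10)–(14,8): clear
  edge (14,8)–(13,3): clear
  midpoint (12,21/2) outside
  → clear
Obstacle 2 [(0,19) (2,16) (11,16) (10,17) (1,24)]:
  edge (0,19)–(2,16): clear
  edge (2,16)–(11,16): clear
  edge (11,16)–(10,17): clear
  edge (10,17)–(1,24): clear
  edge (1,24)–(0,19): clear
  midpoint (12,21/2) outside
  → clear
Obstacle 3 [(2,0) (11,11) (2,11)]:
  edge (2,0)–(11,11): clear
  edge (11,11)–(2,11): clear
  edge (2,11)–(2,0): clear
  midpoint (12,21/2) outside
  → clear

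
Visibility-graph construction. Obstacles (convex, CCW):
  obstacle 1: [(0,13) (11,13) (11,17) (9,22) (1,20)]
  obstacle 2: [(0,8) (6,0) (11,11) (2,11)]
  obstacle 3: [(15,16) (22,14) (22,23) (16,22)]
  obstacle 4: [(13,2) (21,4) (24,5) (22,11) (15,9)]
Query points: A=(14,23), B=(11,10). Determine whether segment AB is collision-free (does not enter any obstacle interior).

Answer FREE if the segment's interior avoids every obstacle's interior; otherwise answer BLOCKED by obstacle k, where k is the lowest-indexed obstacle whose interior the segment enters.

Obstacle 1 [(0,13) (11,13) (11,17) (9,22) (1,20)]:
  edge (0,13)–(11,13): clear
  edge (11,13)–(11,17): clear
  edge (11,17)–(9,22): clear
  edge (9,22)–(1,20): clear
  edge (1,20)–(0,13): clear
  midpoint (25/2,33/2) outside
  → clear
Obstacle 2 [(0,8) (6,0) (11,11) (2,11)]:
  edge (0,8)–(6,0): clear
  edge (6,0)–(11,11): clear
  edge (11,11)–(2,11): clear
  edge (2,11)–(0,8): clear
  midpoint (25/2,33/2) outside
  → clear
Obstacle 3 [(15,16) (22,14) (22,23) (16,22)]:
  edge (15,16)–(22,14): clear
  edge (22,14)–(22,23): clear
  edge (22,23)–(16,22): clear
  edge (16,22)–(15,16): clear
  midpoint (25/2,33/2) outside
  → clear
Obstacle 4 [(13,2) (21,4) (24,5) (22,11) (15,9)]:
  edge (13,2)–(21,4): clear
  edge (21,4)–(24,5): clear
  edge (24,5)–(22,11): clear
  edge (22,11)–(15,9): clear
  edge (15,9)–(13,2): clear
  midpoint (25/2,33/2) outside
  → clear

FREE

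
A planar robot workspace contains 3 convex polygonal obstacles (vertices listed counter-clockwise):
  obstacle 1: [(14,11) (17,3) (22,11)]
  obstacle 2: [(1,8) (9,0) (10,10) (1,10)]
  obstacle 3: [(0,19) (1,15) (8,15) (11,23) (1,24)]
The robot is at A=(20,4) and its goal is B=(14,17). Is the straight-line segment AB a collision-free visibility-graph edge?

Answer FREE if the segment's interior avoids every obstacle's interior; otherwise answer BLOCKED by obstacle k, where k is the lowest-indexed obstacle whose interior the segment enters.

Obstacle 1 [(14,11) (17,3) (22,11)]:
  edge (14,11)–(17,3): clear
  edge (17,3)–(22,11): crosses AB
  edge (22,11)–(14,11): crosses AB
  → BLOCKED
Obstacle 2 [(1,8) (9,0) (10,10) (1,10)]:
  edge (1,8)–(9,0): clear
  edge (9,0)–(10,10): clear
  edge (10,10)–(1,10): clear
  edge (1,10)–(1,8): clear
  midpoint (17,21/2) outside
  → clear
Obstacle 3 [(0,19) (1,15) (8,15) (11,23) (1,24)]:
  edge (0,19)–(1,15): clear
  edge (1,15)–(8,15): clear
  edge (8,15)–(11,23): clear
  edge (11,23)–(1,24): clear
  edge (1,24)–(0,19): clear
  midpoint (17,21/2) outside
  → clear

BLOCKED by obstacle 1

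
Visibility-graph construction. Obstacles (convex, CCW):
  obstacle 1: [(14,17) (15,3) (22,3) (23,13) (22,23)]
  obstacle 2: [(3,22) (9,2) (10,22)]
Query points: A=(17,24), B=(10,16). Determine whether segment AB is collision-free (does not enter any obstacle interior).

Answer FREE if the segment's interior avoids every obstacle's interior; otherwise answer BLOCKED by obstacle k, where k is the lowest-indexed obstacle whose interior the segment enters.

Obstacle 1 [(14,17) (15,3) (22,3) (23,13) (22,23)]:
  edge (14,17)–(15,3): clear
  edge (15,3)–(22,3): clear
  edge (22,3)–(23,13): clear
  edge (23,13)–(22,23): clear
  edge (22,23)–(14,17): clear
  midpoint (27/2,20) outside
  → clear
Obstacle 2 [(3,22) (9,2) (10,22)]:
  edge (3,22)–(9,2): clear
  edge (9,2)–(10,22): clear
  edge (10,22)–(3,22): clear
  midpoint (27/2,20) outside
  → clear

FREE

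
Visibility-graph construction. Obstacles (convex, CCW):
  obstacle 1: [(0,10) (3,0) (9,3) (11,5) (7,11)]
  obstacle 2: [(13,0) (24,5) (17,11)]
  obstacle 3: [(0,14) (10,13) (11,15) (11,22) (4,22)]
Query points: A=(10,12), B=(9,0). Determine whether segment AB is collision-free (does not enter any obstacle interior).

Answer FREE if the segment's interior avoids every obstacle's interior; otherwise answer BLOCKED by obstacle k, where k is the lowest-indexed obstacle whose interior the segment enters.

BLOCKED by obstacle 1

Obstacle 1 [(0,10) (3,0) (9,3) (11,5) (7,11)]:
  edge (0,10)–(3,0): clear
  edge (3,0)–(9,3): clear
  edge (9,3)–(11,5): crosses AB
  edge (11,5)–(7,11): crosses AB
  edge (7,11)–(0,10): clear
  → BLOCKED
Obstacle 2 [(13,0) (24,5) (17,11)]:
  edge (13,0)–(24,5): clear
  edge (24,5)–(17,11): clear
  edge (17,11)–(13,0): clear
  midpoint (19/2,6) outside
  → clear
Obstacle 3 [(0,14) (10,13) (11,15) (11,22) (4,22)]:
  edge (0,14)–(10,13): clear
  edge (10,13)–(11,15): clear
  edge (11,15)–(11,22): clear
  edge (11,22)–(4,22): clear
  edge (4,22)–(0,14): clear
  midpoint (19/2,6) outside
  → clear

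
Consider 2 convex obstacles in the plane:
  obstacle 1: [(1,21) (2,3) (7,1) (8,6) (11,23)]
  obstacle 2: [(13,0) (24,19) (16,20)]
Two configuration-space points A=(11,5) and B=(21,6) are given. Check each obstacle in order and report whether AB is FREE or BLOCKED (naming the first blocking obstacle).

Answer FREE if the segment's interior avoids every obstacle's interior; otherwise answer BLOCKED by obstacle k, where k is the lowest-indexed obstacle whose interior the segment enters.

BLOCKED by obstacle 2

Obstacle 1 [(1,21) (2,3) (7,1) (8,6) (11,23)]:
  edge (1,21)–(2,3): clear
  edge (2,3)–(7,1): clear
  edge (7,1)–(8,6): clear
  edge (8,6)–(11,23): clear
  edge (11,23)–(1,21): clear
  midpoint (16,11/2) outside
  → clear
Obstacle 2 [(13,0) (24,19) (16,20)]:
  edge (13,0)–(24,19): crosses AB
  edge (24,19)–(16,20): clear
  edge (16,20)–(13,0): crosses AB
  → BLOCKED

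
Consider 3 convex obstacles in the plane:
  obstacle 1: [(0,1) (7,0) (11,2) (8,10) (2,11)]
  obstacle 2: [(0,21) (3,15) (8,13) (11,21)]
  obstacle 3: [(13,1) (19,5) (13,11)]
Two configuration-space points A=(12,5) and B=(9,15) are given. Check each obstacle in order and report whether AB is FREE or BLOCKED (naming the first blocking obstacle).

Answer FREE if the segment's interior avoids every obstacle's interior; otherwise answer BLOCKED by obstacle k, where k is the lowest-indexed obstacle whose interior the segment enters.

Obstacle 1 [(0,1) (7,0) (11,2) (8,10) (2,11)]:
  edge (0,1)–(7,0): clear
  edge (7,0)–(11,2): clear
  edge (11,2)–(8,10): clear
  edge (8,10)–(2,11): clear
  edge (2,11)–(0,1): clear
  midpoint (21/2,10) outside
  → clear
Obstacle 2 [(0,21) (3,15) (8,13) (11,21)]:
  edge (0,21)–(3,15): clear
  edge (3,15)–(8,13): clear
  edge (8,13)–(11,21): clear
  edge (11,21)–(0,21): clear
  midpoint (21/2,10) outside
  → clear
Obstacle 3 [(13,1) (19,5) (13,11)]:
  edge (13,1)–(19,5): clear
  edge (19,5)–(13,11): clear
  edge (13,11)–(13,1): clear
  midpoint (21/2,10) outside
  → clear

FREE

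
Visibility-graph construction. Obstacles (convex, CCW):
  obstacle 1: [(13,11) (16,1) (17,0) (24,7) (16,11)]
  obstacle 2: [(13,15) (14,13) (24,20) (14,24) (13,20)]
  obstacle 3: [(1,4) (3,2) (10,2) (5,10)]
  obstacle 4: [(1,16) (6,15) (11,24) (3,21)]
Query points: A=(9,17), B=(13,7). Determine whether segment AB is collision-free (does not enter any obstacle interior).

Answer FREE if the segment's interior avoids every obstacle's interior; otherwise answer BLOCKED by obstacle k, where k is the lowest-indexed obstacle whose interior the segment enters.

FREE

Obstacle 1 [(13,11) (16,1) (17,0) (24,7) (16,11)]:
  edge (13,11)–(16,1): clear
  edge (16,1)–(17,0): clear
  edge (17,0)–(24,7): clear
  edge (24,7)–(16,11): clear
  edge (16,11)–(13,11): clear
  midpoint (11,12) outside
  → clear
Obstacle 2 [(13,15) (14,13) (24,20) (14,24) (13,20)]:
  edge (13,15)–(14,13): clear
  edge (14,13)–(24,20): clear
  edge (24,20)–(14,24): clear
  edge (14,24)–(13,20): clear
  edge (13,20)–(13,15): clear
  midpoint (11,12) outside
  → clear
Obstacle 3 [(1,4) (3,2) (10,2) (5,10)]:
  edge (1,4)–(3,2): clear
  edge (3,2)–(10,2): clear
  edge (10,2)–(5,10): clear
  edge (5,10)–(1,4): clear
  midpoint (11,12) outside
  → clear
Obstacle 4 [(1,16) (6,15) (11,24) (3,21)]:
  edge (1,16)–(6,15): clear
  edge (6,15)–(11,24): clear
  edge (11,24)–(3,21): clear
  edge (3,21)–(1,16): clear
  midpoint (11,12) outside
  → clear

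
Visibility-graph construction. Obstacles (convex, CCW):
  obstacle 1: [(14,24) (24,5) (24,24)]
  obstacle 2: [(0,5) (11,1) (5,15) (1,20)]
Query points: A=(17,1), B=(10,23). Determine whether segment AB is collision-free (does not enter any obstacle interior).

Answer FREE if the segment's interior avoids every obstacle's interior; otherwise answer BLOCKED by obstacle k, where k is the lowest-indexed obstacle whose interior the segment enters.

FREE

Obstacle 1 [(14,24) (24,5) (24,24)]:
  edge (14,24)–(24,5): clear
  edge (24,5)–(24,24): clear
  edge (24,24)–(14,24): clear
  midpoint (27/2,12) outside
  → clear
Obstacle 2 [(0,5) (11,1) (5,15) (1,20)]:
  edge (0,5)–(11,1): clear
  edge (11,1)–(5,15): clear
  edge (5,15)–(1,20): clear
  edge (1,20)–(0,5): clear
  midpoint (27/2,12) outside
  → clear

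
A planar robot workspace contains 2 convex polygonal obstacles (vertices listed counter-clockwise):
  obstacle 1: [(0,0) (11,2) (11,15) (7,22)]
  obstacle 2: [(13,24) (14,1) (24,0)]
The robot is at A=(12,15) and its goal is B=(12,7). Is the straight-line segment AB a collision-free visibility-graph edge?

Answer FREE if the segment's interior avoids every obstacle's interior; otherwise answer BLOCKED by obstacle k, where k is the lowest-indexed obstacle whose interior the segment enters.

FREE

Obstacle 1 [(0,0) (11,2) (11,15) (7,22)]:
  edge (0,0)–(11,2): clear
  edge (11,2)–(11,15): clear
  edge (11,15)–(7,22): clear
  edge (7,22)–(0,0): clear
  midpoint (12,11) outside
  → clear
Obstacle 2 [(13,24) (14,1) (24,0)]:
  edge (13,24)–(14,1): clear
  edge (14,1)–(24,0): clear
  edge (24,0)–(13,24): clear
  midpoint (12,11) outside
  → clear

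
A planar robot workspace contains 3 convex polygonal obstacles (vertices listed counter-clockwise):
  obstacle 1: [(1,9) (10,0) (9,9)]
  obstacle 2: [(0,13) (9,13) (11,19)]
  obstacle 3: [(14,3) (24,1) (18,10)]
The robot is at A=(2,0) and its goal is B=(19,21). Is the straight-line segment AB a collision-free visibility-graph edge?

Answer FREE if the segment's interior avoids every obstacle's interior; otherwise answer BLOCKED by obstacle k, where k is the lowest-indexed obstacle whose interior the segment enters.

BLOCKED by obstacle 1

Obstacle 1 [(1,9) (10,0) (9,9)]:
  edge (1,9)–(10,0): crosses AB
  edge (10,0)–(9,9): crosses AB
  edge (9,9)–(1,9): clear
  → BLOCKED
Obstacle 2 [(0,13) (9,13) (11,19)]:
  edge (0,13)–(9,13): clear
  edge (9,13)–(11,19): clear
  edge (11,19)–(0,13): clear
  midpoint (21/2,21/2) outside
  → clear
Obstacle 3 [(14,3) (24,1) (18,10)]:
  edge (14,3)–(24,1): clear
  edge (24,1)–(18,10): clear
  edge (18,10)–(14,3): clear
  midpoint (21/2,21/2) outside
  → clear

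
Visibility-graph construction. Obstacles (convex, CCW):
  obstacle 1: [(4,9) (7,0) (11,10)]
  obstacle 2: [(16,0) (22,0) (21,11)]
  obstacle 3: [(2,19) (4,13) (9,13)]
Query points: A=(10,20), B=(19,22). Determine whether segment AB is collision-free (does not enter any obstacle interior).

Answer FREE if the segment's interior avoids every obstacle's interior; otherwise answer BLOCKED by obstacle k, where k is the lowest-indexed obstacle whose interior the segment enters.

FREE

Obstacle 1 [(4,9) (7,0) (11,10)]:
  edge (4,9)–(7,0): clear
  edge (7,0)–(11,10): clear
  edge (11,10)–(4,9): clear
  midpoint (29/2,21) outside
  → clear
Obstacle 2 [(16,0) (22,0) (21,11)]:
  edge (16,0)–(22,0): clear
  edge (22,0)–(21,11): clear
  edge (21,11)–(16,0): clear
  midpoint (29/2,21) outside
  → clear
Obstacle 3 [(2,19) (4,13) (9,13)]:
  edge (2,19)–(4,13): clear
  edge (4,13)–(9,13): clear
  edge (9,13)–(2,19): clear
  midpoint (29/2,21) outside
  → clear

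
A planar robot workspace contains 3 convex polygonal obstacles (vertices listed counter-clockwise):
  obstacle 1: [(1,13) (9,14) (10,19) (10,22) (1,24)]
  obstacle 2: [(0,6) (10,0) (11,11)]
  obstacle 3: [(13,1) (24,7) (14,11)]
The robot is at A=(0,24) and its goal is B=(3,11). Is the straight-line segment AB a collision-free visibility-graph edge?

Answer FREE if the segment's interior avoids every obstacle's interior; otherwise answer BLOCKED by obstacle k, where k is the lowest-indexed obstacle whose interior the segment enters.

BLOCKED by obstacle 1

Obstacle 1 [(1,13) (9,14) (10,19) (10,22) (1,24)]:
  edge (1,13)–(9,14): crosses AB
  edge (9,14)–(10,19): clear
  edge (10,19)–(10,22): clear
  edge (10,22)–(1,24): clear
  edge (1,24)–(1,13): crosses AB
  → BLOCKED
Obstacle 2 [(0,6) (10,0) (11,11)]:
  edge (0,6)–(10,0): clear
  edge (10,0)–(11,11): clear
  edge (11,11)–(0,6): clear
  midpoint (3/2,35/2) outside
  → clear
Obstacle 3 [(13,1) (24,7) (14,11)]:
  edge (13,1)–(24,7): clear
  edge (24,7)–(14,11): clear
  edge (14,11)–(13,1): clear
  midpoint (3/2,35/2) outside
  → clear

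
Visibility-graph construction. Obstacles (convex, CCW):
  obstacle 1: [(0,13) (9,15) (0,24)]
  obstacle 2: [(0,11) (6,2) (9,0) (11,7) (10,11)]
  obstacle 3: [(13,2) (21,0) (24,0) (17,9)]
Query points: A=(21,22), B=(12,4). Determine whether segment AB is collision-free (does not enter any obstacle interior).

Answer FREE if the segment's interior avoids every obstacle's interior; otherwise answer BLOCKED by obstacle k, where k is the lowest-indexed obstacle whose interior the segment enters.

FREE

Obstacle 1 [(0,13) (9,15) (0,24)]:
  edge (0,13)–(9,15): clear
  edge (9,15)–(0,24): clear
  edge (0,24)–(0,13): clear
  midpoint (33/2,13) outside
  → clear
Obstacle 2 [(0,11) (6,2) (9,0) (11,7) (10,11)]:
  edge (0,11)–(6,2): clear
  edge (6,2)–(9,0): clear
  edge (9,0)–(11,7): clear
  edge (11,7)–(10,11): clear
  edge (10,11)–(0,11): clear
  midpoint (33/2,13) outside
  → clear
Obstacle 3 [(13,2) (21,0) (24,0) (17,9)]:
  edge (13,2)–(21,0): clear
  edge (21,0)–(24,0): clear
  edge (24,0)–(17,9): clear
  edge (17,9)–(13,2): clear
  midpoint (33/2,13) outside
  → clear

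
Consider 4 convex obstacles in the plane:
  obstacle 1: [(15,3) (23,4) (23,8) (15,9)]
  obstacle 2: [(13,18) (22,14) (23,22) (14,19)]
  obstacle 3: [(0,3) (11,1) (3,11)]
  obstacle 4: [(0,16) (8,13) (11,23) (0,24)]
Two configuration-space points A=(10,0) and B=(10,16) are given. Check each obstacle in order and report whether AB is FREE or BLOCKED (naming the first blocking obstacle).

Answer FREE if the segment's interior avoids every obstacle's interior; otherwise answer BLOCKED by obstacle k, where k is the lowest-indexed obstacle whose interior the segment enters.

Obstacle 1 [(15,3) (23,4) (23,8) (15,9)]:
  edge (15,3)–(23,4): clear
  edge (23,4)–(23,8): clear
  edge (23,8)–(15,9): clear
  edge (15,9)–(15,3): clear
  midpoint (10,8) outside
  → clear
Obstacle 2 [(13,18) (22,14) (23,22) (14,19)]:
  edge (13,18)–(22,14): clear
  edge (22,14)–(23,22): clear
  edge (23,22)–(14,19): clear
  edge (14,19)–(13,18): clear
  midpoint (10,8) outside
  → clear
Obstacle 3 [(0,3) (11,1) (3,11)]:
  edge (0,3)–(11,1): crosses AB
  edge (11,1)–(3,11): crosses AB
  edge (3,11)–(0,3): clear
  → BLOCKED
Obstacle 4 [(0,16) (8,13) (11,23) (0,24)]:
  edge (0,16)–(8,13): clear
  edge (8,13)–(11,23): clear
  edge (11,23)–(0,24): clear
  edge (0,24)–(0,16): clear
  midpoint (10,8) outside
  → clear

BLOCKED by obstacle 3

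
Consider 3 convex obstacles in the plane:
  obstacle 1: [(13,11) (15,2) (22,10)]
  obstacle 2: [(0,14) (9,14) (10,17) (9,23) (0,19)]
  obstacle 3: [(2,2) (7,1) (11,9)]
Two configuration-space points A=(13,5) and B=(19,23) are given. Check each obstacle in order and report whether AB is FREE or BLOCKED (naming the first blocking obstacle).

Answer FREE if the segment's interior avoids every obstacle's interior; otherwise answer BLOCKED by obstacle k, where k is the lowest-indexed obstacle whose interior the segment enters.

Obstacle 1 [(13,11) (15,2) (22,10)]:
  edge (13,11)–(15,2): crosses AB
  edge (15,2)–(22,10): clear
  edge (22,10)–(13,11): crosses AB
  → BLOCKED
Obstacle 2 [(0,14) (9,14) (10,17) (9,23) (0,19)]:
  edge (0,14)–(9,14): clear
  edge (9,14)–(10,17): clear
  edge (10,17)–(9,23): clear
  edge (9,23)–(0,19): clear
  edge (0,19)–(0,14): clear
  midpoint (16,14) outside
  → clear
Obstacle 3 [(2,2) (7,1) (11,9)]:
  edge (2,2)–(7,1): clear
  edge (7,1)–(11,9): clear
  edge (11,9)–(2,2): clear
  midpoint (16,14) outside
  → clear

BLOCKED by obstacle 1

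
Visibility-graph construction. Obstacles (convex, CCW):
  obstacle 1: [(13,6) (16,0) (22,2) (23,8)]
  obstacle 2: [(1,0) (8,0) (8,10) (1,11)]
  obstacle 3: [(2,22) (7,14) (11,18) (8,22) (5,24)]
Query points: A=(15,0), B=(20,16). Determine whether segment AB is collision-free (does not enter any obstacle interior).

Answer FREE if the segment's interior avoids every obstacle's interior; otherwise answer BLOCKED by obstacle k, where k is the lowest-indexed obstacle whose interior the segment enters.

Obstacle 1 [(13,6) (16,0) (22,2) (23,8)]:
  edge (13,6)–(16,0): crosses AB
  edge (16,0)–(22,2): clear
  edge (22,2)–(23,8): clear
  edge (23,8)–(13,6): crosses AB
  → BLOCKED
Obstacle 2 [(1,0) (8,0) (8,10) (1,11)]:
  edge (1,0)–(8,0): clear
  edge (8,0)–(8,10): clear
  edge (8,10)–(1,11): clear
  edge (1,11)–(1,0): clear
  midpoint (35/2,8) outside
  → clear
Obstacle 3 [(2,22) (7,14) (11,18) (8,22) (5,24)]:
  edge (2,22)–(7,14): clear
  edge (7,14)–(11,18): clear
  edge (11,18)–(8,22): clear
  edge (8,22)–(5,24): clear
  edge (5,24)–(2,22): clear
  midpoint (35/2,8) outside
  → clear

BLOCKED by obstacle 1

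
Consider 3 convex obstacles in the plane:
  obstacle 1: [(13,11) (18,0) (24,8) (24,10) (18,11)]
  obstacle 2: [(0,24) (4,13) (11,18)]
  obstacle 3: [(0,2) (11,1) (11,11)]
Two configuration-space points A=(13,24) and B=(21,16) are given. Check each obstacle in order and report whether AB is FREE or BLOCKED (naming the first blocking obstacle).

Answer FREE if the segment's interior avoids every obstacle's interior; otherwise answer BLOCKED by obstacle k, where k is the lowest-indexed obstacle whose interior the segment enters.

FREE

Obstacle 1 [(13,11) (18,0) (24,8) (24,10) (18,11)]:
  edge (13,11)–(18,0): clear
  edge (18,0)–(24,8): clear
  edge (24,8)–(24,10): clear
  edge (24,10)–(18,11): clear
  edge (18,11)–(13,11): clear
  midpoint (17,20) outside
  → clear
Obstacle 2 [(0,24) (4,13) (11,18)]:
  edge (0,24)–(4,13): clear
  edge (4,13)–(11,18): clear
  edge (11,18)–(0,24): clear
  midpoint (17,20) outside
  → clear
Obstacle 3 [(0,2) (11,1) (11,11)]:
  edge (0,2)–(11,1): clear
  edge (11,1)–(11,11): clear
  edge (11,11)–(0,2): clear
  midpoint (17,20) outside
  → clear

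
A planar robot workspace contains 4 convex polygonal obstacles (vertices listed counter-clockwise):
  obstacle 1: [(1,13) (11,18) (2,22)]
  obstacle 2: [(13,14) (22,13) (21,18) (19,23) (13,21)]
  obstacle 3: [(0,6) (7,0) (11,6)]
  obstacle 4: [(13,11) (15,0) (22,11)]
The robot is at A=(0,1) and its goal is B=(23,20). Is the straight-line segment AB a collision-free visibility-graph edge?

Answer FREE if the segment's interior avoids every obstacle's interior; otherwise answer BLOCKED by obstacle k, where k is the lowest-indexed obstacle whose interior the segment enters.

Obstacle 1 [(1,13) (11,18) (2,22)]:
  edge (1,13)–(11,18): clear
  edge (11,18)–(2,22): clear
  edge (2,22)–(1,13): clear
  midpoint (23/2,21/2) outside
  → clear
Obstacle 2 [(13,14) (22,13) (21,18) (19,23) (13,21)]:
  edge (13,14)–(22,13): crosses AB
  edge (22,13)–(21,18): clear
  edge (21,18)–(19,23): crosses AB
  edge (19,23)–(13,21): clear
  edge (13,21)–(13,14): clear
  → BLOCKED
Obstacle 3 [(0,6) (7,0) (11,6)]:
  edge (0,6)–(7,0): crosses AB
  edge (7,0)–(11,6): clear
  edge (11,6)–(0,6): crosses AB
  → BLOCKED
Obstacle 4 [(13,11) (15,0) (22,11)]:
  edge (13,11)–(15,0): clear
  edge (15,0)–(22,11): clear
  edge (22,11)–(13,11): clear
  midpoint (23/2,21/2) outside
  → clear

BLOCKED by obstacle 2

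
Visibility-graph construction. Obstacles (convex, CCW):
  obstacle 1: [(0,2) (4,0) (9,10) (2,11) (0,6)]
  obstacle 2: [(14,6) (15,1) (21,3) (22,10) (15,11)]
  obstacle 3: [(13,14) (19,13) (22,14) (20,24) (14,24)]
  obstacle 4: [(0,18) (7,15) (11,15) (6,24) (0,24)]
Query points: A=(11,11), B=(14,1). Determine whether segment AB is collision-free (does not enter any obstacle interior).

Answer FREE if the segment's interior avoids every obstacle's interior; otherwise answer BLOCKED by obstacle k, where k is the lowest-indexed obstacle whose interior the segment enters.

Obstacle 1 [(0,2) (4,0) (9,10) (2,11) (0,6)]:
  edge (0,2)–(4,0): clear
  edge (4,0)–(9,10): clear
  edge (9,10)–(2,11): clear
  edge (2,11)–(0,6): clear
  edge (0,6)–(0,2): clear
  midpoint (25/2,6) outside
  → clear
Obstacle 2 [(14,6) (15,1) (21,3) (22,10) (15,11)]:
  edge (14,6)–(15,1): clear
  edge (15,1)–(21,3): clear
  edge (21,3)–(22,10): clear
  edge (22,10)–(15,11): clear
  edge (15,11)–(14,6): clear
  midpoint (25/2,6) outside
  → clear
Obstacle 3 [(13,14) (19,13) (22,14) (20,24) (14,24)]:
  edge (13,14)–(19,13): clear
  edge (19,13)–(22,14): clear
  edge (22,14)–(20,24): clear
  edge (20,24)–(14,24): clear
  edge (14,24)–(13,14): clear
  midpoint (25/2,6) outside
  → clear
Obstacle 4 [(0,18) (7,15) (11,15) (6,24) (0,24)]:
  edge (0,18)–(7,15): clear
  edge (7,15)–(11,15): clear
  edge (11,15)–(6,24): clear
  edge (6,24)–(0,24): clear
  edge (0,24)–(0,18): clear
  midpoint (25/2,6) outside
  → clear

FREE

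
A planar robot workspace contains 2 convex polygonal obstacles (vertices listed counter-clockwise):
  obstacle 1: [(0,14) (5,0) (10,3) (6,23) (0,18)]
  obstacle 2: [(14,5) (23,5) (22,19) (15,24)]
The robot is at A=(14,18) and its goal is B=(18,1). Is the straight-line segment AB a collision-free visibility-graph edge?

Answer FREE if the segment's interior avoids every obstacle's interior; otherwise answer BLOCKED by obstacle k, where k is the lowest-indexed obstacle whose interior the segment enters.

Obstacle 1 [(0,14) (5,0) (10,3) (6,23) (0,18)]:
  edge (0,14)–(5,0): clear
  edge (5,0)–(10,3): clear
  edge (10,3)–(6,23): clear
  edge (6,23)–(0,18): clear
  edge (0,18)–(0,14): clear
  midpoint (16,19/2) outside
  → clear
Obstacle 2 [(14,5) (23,5) (22,19) (15,24)]:
  edge (14,5)–(23,5): crosses AB
  edge (23,5)–(22,19): clear
  edge (22,19)–(15,24): clear
  edge (15,24)–(14,5): crosses AB
  → BLOCKED

BLOCKED by obstacle 2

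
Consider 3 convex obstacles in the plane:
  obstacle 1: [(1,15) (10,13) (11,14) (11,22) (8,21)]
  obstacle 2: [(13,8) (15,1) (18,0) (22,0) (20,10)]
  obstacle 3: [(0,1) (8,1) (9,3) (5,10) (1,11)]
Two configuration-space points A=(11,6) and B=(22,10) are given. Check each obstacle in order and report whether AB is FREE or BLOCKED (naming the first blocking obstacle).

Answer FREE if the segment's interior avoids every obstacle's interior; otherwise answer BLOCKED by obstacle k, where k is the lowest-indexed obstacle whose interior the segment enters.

Obstacle 1 [(1,15) (10,13) (11,14) (11,22) (8,21)]:
  edge (1,15)–(10,13): clear
  edge (10,13)–(11,14): clear
  edge (11,14)–(11,22): clear
  edge (11,22)–(8,21): clear
  edge (8,21)–(1,15): clear
  midpoint (33/2,8) outside
  → clear
Obstacle 2 [(13,8) (15,1) (18,0) (22,0) (20,10)]:
  edge (13,8)–(15,1): crosses AB
  edge (15,1)–(18,0): clear
  edge (18,0)–(22,0): clear
  edge (22,0)–(20,10): crosses AB
  edge (20,10)–(13,8): clear
  → BLOCKED
Obstacle 3 [(0,1) (8,1) (9,3) (5,10) (1,11)]:
  edge (0,1)–(8,1): clear
  edge (8,1)–(9,3): clear
  edge (9,3)–(5,10): clear
  edge (5,10)–(1,11): clear
  edge (1,11)–(0,1): clear
  midpoint (33/2,8) outside
  → clear

BLOCKED by obstacle 2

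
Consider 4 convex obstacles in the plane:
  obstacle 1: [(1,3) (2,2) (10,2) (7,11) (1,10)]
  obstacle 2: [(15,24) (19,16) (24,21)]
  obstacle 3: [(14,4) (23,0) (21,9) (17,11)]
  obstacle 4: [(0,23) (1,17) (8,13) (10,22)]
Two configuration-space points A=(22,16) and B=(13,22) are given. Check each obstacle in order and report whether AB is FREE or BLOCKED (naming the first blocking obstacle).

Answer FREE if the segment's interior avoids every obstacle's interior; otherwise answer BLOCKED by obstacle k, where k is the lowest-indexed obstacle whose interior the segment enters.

BLOCKED by obstacle 2

Obstacle 1 [(1,3) (2,2) (10,2) (7,11) (1,10)]:
  edge (1,3)–(2,2): clear
  edge (2,2)–(10,2): clear
  edge (10,2)–(7,11): clear
  edge (7,11)–(1,10): clear
  edge (1,10)–(1,3): clear
  midpoint (35/2,19) outside
  → clear
Obstacle 2 [(15,24) (19,16) (24,21)]:
  edge (15,24)–(19,16): crosses AB
  edge (19,16)–(24,21): crosses AB
  edge (24,21)–(15,24): clear
  → BLOCKED
Obstacle 3 [(14,4) (23,0) (21,9) (17,11)]:
  edge (14,4)–(23,0): clear
  edge (23,0)–(21,9): clear
  edge (21,9)–(17,11): clear
  edge (17,11)–(14,4): clear
  midpoint (35/2,19) outside
  → clear
Obstacle 4 [(0,23) (1,17) (8,13) (10,22)]:
  edge (0,23)–(1,17): clear
  edge (1,17)–(8,13): clear
  edge (8,13)–(10,22): clear
  edge (10,22)–(0,23): clear
  midpoint (35/2,19) outside
  → clear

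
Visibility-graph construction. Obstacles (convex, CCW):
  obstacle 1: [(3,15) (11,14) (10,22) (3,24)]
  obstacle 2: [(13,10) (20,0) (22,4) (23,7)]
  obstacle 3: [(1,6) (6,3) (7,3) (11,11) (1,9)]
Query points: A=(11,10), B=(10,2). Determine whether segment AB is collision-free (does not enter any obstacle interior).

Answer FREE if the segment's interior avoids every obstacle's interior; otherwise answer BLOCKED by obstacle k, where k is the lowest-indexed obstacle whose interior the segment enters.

FREE

Obstacle 1 [(3,15) (11,14) (10,22) (3,24)]:
  edge (3,15)–(11,14): clear
  edge (11,14)–(10,22): clear
  edge (10,22)–(3,24): clear
  edge (3,24)–(3,15): clear
  midpoint (21/2,6) outside
  → clear
Obstacle 2 [(13,10) (20,0) (22,4) (23,7)]:
  edge (13,10)–(20,0): clear
  edge (20,0)–(22,4): clear
  edge (22,4)–(23,7): clear
  edge (23,7)–(13,10): clear
  midpoint (21/2,6) outside
  → clear
Obstacle 3 [(1,6) (6,3) (7,3) (11,11) (1,9)]:
  edge (1,6)–(6,3): clear
  edge (6,3)–(7,3): clear
  edge (7,3)–(11,11): clear
  edge (11,11)–(1,9): clear
  edge (1,9)–(1,6): clear
  midpoint (21/2,6) outside
  → clear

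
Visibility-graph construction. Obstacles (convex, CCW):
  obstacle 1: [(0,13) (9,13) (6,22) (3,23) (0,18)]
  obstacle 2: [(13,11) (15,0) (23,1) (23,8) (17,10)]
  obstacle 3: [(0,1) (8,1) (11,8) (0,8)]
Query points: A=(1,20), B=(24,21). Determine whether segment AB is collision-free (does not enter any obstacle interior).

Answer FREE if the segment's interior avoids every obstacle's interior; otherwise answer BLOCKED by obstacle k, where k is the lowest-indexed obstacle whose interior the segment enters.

Obstacle 1 [(0,13) (9,13) (6,22) (3,23) (0,18)]:
  edge (0,13)–(9,13): clear
  edge (9,13)–(6,22): crosses AB
  edge (6,22)–(3,23): clear
  edge (3,23)–(0,18): crosses AB
  edge (0,18)–(0,13): clear
  → BLOCKED
Obstacle 2 [(13,11) (15,0) (23,1) (23,8) (17,10)]:
  edge (13,11)–(15,0): clear
  edge (15,0)–(23,1): clear
  edge (23,1)–(23,8): clear
  edge (23,8)–(17,10): clear
  edge (17,10)–(13,11): clear
  midpoint (25/2,41/2) outside
  → clear
Obstacle 3 [(0,1) (8,1) (11,8) (0,8)]:
  edge (0,1)–(8,1): clear
  edge (8,1)–(11,8): clear
  edge (11,8)–(0,8): clear
  edge (0,8)–(0,1): clear
  midpoint (25/2,41/2) outside
  → clear

BLOCKED by obstacle 1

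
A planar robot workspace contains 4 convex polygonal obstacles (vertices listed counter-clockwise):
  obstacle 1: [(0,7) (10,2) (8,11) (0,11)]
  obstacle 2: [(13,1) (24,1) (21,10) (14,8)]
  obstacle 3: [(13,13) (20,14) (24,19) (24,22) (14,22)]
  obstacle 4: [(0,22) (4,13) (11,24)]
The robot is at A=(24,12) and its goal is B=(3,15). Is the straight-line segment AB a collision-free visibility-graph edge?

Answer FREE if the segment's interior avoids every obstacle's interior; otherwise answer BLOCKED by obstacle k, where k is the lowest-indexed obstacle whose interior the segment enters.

Obstacle 1 [(0,7) (10,2) (8,11) (0,11)]:
  edge (0,7)–(10,2): clear
  edge (10,2)–(8,11): clear
  edge (8,11)–(0,11): clear
  edge (0,11)–(0,7): clear
  midpoint (27/2,27/2) outside
  → clear
Obstacle 2 [(13,1) (24,1) (21,10) (14,8)]:
  edge (13,1)–(24,1): clear
  edge (24,1)–(21,10): clear
  edge (21,10)–(14,8): clear
  edge (14,8)–(13,1): clear
  midpoint (27/2,27/2) outside
  → clear
Obstacle 3 [(13,13) (20,14) (24,19) (24,22) (14,22)]:
  edge (13,13)–(20,14): crosses AB
  edge (20,14)–(24,19): clear
  edge (24,19)–(24,22): clear
  edge (24,22)–(14,22): clear
  edge (14,22)–(13,13): crosses AB
  → BLOCKED
Obstacle 4 [(0,22) (4,13) (11,24)]:
  edge (0,22)–(4,13): crosses AB
  edge (4,13)–(11,24): crosses AB
  edge (11,24)–(0,22): clear
  → BLOCKED

BLOCKED by obstacle 3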